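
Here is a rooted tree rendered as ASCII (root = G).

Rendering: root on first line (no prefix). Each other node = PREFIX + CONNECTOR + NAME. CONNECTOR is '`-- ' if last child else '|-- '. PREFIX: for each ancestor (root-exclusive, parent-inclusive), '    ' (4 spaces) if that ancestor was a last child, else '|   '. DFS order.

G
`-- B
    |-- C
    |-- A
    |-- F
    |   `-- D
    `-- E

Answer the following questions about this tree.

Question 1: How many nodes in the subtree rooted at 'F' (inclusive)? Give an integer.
Answer: 2

Derivation:
Subtree rooted at F contains: D, F
Count = 2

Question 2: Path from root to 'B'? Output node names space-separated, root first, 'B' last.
Walk down from root: G -> B

Answer: G B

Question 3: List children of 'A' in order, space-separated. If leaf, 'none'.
Answer: none

Derivation:
Node A's children (from adjacency): (leaf)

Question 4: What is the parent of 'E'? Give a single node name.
Scan adjacency: E appears as child of B

Answer: B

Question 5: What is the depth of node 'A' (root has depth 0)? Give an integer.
Answer: 2

Derivation:
Path from root to A: G -> B -> A
Depth = number of edges = 2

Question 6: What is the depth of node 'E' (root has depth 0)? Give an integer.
Answer: 2

Derivation:
Path from root to E: G -> B -> E
Depth = number of edges = 2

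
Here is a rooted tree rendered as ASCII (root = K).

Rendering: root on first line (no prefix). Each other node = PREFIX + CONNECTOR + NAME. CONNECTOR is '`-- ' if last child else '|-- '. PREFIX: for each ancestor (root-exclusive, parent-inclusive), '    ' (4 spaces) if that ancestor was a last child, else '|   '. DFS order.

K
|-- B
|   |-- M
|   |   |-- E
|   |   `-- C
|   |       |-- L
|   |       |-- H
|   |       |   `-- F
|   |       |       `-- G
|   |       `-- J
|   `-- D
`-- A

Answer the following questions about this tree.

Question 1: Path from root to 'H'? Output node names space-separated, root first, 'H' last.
Walk down from root: K -> B -> M -> C -> H

Answer: K B M C H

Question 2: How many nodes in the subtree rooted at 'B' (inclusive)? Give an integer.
Subtree rooted at B contains: B, C, D, E, F, G, H, J, L, M
Count = 10

Answer: 10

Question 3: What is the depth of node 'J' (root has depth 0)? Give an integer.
Answer: 4

Derivation:
Path from root to J: K -> B -> M -> C -> J
Depth = number of edges = 4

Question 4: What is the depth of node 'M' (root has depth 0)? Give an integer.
Path from root to M: K -> B -> M
Depth = number of edges = 2

Answer: 2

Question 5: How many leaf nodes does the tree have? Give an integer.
Answer: 6

Derivation:
Leaves (nodes with no children): A, D, E, G, J, L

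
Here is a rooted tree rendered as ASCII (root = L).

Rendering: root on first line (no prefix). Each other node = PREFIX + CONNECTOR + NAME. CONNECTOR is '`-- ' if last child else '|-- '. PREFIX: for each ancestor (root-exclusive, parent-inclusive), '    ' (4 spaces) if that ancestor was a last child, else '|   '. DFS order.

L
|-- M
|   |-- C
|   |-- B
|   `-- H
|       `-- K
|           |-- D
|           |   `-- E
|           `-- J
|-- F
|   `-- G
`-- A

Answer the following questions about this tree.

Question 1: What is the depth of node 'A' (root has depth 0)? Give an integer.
Answer: 1

Derivation:
Path from root to A: L -> A
Depth = number of edges = 1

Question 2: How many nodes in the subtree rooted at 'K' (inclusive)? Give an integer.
Answer: 4

Derivation:
Subtree rooted at K contains: D, E, J, K
Count = 4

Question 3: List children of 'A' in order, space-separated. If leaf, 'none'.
Node A's children (from adjacency): (leaf)

Answer: none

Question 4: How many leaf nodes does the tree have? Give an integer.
Answer: 6

Derivation:
Leaves (nodes with no children): A, B, C, E, G, J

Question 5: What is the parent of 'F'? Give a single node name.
Answer: L

Derivation:
Scan adjacency: F appears as child of L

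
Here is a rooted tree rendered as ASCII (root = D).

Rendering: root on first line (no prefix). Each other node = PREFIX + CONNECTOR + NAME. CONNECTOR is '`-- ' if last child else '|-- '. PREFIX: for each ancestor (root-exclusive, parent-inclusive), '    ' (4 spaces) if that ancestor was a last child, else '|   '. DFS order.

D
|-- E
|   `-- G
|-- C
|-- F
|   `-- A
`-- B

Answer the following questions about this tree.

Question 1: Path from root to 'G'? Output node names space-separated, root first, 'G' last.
Answer: D E G

Derivation:
Walk down from root: D -> E -> G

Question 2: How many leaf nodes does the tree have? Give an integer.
Answer: 4

Derivation:
Leaves (nodes with no children): A, B, C, G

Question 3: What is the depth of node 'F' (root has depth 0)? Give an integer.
Path from root to F: D -> F
Depth = number of edges = 1

Answer: 1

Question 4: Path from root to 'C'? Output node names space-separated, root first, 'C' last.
Walk down from root: D -> C

Answer: D C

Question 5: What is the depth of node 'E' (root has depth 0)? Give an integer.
Path from root to E: D -> E
Depth = number of edges = 1

Answer: 1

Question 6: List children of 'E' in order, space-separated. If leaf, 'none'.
Node E's children (from adjacency): G

Answer: G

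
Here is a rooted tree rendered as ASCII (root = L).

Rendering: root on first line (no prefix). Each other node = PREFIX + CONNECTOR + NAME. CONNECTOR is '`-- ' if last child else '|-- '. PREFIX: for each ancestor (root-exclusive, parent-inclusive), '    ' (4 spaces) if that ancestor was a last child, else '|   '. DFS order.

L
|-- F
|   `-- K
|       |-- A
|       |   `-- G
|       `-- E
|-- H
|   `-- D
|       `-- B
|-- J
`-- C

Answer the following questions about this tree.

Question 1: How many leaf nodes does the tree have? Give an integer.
Answer: 5

Derivation:
Leaves (nodes with no children): B, C, E, G, J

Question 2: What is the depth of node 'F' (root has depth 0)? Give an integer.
Answer: 1

Derivation:
Path from root to F: L -> F
Depth = number of edges = 1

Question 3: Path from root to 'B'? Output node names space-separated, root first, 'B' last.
Walk down from root: L -> H -> D -> B

Answer: L H D B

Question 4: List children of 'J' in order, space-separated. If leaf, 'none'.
Node J's children (from adjacency): (leaf)

Answer: none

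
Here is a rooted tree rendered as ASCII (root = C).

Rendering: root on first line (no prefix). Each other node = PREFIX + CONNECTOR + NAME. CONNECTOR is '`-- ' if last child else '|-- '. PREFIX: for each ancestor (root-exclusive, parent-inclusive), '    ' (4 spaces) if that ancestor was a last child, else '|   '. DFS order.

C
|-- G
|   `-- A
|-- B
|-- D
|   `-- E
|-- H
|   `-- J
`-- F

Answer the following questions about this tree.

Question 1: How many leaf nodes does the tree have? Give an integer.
Leaves (nodes with no children): A, B, E, F, J

Answer: 5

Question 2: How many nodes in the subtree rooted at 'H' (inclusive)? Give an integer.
Answer: 2

Derivation:
Subtree rooted at H contains: H, J
Count = 2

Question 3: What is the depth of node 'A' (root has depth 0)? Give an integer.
Answer: 2

Derivation:
Path from root to A: C -> G -> A
Depth = number of edges = 2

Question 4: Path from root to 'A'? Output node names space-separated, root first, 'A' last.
Answer: C G A

Derivation:
Walk down from root: C -> G -> A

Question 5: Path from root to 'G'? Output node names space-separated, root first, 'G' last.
Walk down from root: C -> G

Answer: C G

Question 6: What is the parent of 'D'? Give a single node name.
Scan adjacency: D appears as child of C

Answer: C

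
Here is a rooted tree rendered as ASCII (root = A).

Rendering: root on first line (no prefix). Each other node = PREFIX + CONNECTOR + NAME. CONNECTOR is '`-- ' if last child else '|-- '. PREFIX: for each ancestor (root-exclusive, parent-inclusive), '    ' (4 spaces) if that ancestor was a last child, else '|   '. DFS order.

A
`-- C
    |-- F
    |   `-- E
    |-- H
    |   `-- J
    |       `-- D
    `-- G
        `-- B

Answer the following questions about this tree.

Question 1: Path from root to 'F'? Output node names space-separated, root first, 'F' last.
Walk down from root: A -> C -> F

Answer: A C F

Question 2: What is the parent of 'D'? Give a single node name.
Answer: J

Derivation:
Scan adjacency: D appears as child of J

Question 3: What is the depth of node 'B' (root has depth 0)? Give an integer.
Path from root to B: A -> C -> G -> B
Depth = number of edges = 3

Answer: 3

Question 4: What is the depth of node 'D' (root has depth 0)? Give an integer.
Path from root to D: A -> C -> H -> J -> D
Depth = number of edges = 4

Answer: 4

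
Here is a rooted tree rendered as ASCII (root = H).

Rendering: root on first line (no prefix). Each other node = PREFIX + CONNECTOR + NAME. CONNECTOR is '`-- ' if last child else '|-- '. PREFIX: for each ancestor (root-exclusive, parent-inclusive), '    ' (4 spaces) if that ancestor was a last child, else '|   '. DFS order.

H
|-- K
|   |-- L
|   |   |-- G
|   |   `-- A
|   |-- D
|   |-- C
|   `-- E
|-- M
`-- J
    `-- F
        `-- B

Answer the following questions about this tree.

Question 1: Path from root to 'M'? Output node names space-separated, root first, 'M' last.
Walk down from root: H -> M

Answer: H M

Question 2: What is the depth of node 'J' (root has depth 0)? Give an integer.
Answer: 1

Derivation:
Path from root to J: H -> J
Depth = number of edges = 1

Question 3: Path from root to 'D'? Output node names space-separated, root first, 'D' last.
Walk down from root: H -> K -> D

Answer: H K D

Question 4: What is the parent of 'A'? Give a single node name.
Answer: L

Derivation:
Scan adjacency: A appears as child of L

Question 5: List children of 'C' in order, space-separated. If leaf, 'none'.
Node C's children (from adjacency): (leaf)

Answer: none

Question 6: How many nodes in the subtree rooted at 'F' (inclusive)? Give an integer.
Subtree rooted at F contains: B, F
Count = 2

Answer: 2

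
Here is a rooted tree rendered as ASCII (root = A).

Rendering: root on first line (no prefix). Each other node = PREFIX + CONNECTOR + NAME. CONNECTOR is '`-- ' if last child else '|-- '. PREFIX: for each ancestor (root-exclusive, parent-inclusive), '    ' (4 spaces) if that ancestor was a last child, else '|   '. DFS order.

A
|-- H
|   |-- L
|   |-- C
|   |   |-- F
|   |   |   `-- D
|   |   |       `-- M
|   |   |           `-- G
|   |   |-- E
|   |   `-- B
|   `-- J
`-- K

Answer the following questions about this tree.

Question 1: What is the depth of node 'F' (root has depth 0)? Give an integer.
Path from root to F: A -> H -> C -> F
Depth = number of edges = 3

Answer: 3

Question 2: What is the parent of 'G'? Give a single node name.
Answer: M

Derivation:
Scan adjacency: G appears as child of M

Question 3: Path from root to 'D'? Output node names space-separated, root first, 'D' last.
Answer: A H C F D

Derivation:
Walk down from root: A -> H -> C -> F -> D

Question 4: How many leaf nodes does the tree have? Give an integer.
Answer: 6

Derivation:
Leaves (nodes with no children): B, E, G, J, K, L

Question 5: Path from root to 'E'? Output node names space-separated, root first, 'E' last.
Answer: A H C E

Derivation:
Walk down from root: A -> H -> C -> E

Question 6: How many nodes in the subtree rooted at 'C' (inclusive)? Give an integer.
Subtree rooted at C contains: B, C, D, E, F, G, M
Count = 7

Answer: 7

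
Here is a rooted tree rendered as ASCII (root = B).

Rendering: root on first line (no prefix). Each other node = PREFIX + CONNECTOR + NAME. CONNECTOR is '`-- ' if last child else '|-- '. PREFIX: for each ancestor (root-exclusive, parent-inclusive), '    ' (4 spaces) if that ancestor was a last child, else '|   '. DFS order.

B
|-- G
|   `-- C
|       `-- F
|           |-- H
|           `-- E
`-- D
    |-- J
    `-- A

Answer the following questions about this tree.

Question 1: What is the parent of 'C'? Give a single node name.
Scan adjacency: C appears as child of G

Answer: G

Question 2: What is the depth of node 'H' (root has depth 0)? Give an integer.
Path from root to H: B -> G -> C -> F -> H
Depth = number of edges = 4

Answer: 4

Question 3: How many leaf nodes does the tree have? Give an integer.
Leaves (nodes with no children): A, E, H, J

Answer: 4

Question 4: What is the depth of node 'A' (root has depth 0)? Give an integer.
Answer: 2

Derivation:
Path from root to A: B -> D -> A
Depth = number of edges = 2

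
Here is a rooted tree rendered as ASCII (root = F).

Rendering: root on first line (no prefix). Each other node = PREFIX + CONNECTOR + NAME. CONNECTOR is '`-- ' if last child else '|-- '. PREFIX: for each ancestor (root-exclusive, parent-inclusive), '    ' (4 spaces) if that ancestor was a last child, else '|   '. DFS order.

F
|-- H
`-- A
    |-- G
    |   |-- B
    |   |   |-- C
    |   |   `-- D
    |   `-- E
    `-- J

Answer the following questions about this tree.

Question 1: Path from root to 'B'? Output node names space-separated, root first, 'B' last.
Walk down from root: F -> A -> G -> B

Answer: F A G B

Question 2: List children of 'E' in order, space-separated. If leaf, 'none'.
Answer: none

Derivation:
Node E's children (from adjacency): (leaf)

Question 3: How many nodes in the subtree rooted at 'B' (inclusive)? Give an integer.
Subtree rooted at B contains: B, C, D
Count = 3

Answer: 3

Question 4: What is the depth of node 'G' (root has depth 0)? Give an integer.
Path from root to G: F -> A -> G
Depth = number of edges = 2

Answer: 2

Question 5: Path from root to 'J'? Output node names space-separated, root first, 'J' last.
Answer: F A J

Derivation:
Walk down from root: F -> A -> J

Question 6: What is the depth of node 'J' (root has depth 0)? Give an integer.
Path from root to J: F -> A -> J
Depth = number of edges = 2

Answer: 2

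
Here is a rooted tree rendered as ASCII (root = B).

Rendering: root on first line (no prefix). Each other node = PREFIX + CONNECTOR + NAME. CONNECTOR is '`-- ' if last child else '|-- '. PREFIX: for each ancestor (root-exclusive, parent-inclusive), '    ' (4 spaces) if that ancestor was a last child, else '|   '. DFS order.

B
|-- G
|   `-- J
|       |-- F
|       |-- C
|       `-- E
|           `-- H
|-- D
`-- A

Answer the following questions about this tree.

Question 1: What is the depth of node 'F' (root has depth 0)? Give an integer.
Answer: 3

Derivation:
Path from root to F: B -> G -> J -> F
Depth = number of edges = 3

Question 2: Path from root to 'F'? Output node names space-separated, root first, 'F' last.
Walk down from root: B -> G -> J -> F

Answer: B G J F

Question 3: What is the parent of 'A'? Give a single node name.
Scan adjacency: A appears as child of B

Answer: B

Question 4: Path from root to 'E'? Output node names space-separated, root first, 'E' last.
Answer: B G J E

Derivation:
Walk down from root: B -> G -> J -> E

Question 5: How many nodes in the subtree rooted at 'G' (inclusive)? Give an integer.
Subtree rooted at G contains: C, E, F, G, H, J
Count = 6

Answer: 6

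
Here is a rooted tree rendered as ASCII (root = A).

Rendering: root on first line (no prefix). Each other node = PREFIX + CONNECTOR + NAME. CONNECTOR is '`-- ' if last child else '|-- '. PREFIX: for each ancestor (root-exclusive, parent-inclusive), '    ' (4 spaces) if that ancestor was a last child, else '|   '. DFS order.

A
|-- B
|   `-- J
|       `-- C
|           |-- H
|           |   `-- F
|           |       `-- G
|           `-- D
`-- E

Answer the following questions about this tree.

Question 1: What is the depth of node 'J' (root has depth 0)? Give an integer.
Answer: 2

Derivation:
Path from root to J: A -> B -> J
Depth = number of edges = 2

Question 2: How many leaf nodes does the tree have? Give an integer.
Answer: 3

Derivation:
Leaves (nodes with no children): D, E, G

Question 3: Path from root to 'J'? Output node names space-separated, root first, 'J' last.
Answer: A B J

Derivation:
Walk down from root: A -> B -> J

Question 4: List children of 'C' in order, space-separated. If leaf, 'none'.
Node C's children (from adjacency): H, D

Answer: H D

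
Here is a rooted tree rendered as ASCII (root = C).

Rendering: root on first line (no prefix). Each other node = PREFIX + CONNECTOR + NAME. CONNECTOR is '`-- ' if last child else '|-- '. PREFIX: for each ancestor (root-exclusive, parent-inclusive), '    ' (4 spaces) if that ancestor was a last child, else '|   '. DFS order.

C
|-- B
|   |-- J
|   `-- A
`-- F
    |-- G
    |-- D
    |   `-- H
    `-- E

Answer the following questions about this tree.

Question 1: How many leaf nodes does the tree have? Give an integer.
Leaves (nodes with no children): A, E, G, H, J

Answer: 5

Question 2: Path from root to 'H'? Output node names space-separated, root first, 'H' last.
Answer: C F D H

Derivation:
Walk down from root: C -> F -> D -> H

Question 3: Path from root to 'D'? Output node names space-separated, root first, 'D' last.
Answer: C F D

Derivation:
Walk down from root: C -> F -> D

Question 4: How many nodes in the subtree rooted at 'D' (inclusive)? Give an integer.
Answer: 2

Derivation:
Subtree rooted at D contains: D, H
Count = 2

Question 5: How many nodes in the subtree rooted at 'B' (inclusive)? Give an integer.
Answer: 3

Derivation:
Subtree rooted at B contains: A, B, J
Count = 3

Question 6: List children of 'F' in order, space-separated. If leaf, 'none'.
Node F's children (from adjacency): G, D, E

Answer: G D E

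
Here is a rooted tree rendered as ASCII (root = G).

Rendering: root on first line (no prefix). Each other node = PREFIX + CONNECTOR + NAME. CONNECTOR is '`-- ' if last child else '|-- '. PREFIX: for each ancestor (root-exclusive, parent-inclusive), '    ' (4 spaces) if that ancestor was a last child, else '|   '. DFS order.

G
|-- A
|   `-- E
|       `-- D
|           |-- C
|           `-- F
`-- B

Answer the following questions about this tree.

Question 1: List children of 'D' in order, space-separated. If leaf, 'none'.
Node D's children (from adjacency): C, F

Answer: C F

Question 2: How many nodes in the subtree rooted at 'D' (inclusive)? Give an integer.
Subtree rooted at D contains: C, D, F
Count = 3

Answer: 3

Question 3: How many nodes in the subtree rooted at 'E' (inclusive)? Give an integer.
Subtree rooted at E contains: C, D, E, F
Count = 4

Answer: 4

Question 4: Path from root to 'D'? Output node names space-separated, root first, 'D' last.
Walk down from root: G -> A -> E -> D

Answer: G A E D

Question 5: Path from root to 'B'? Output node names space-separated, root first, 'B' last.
Walk down from root: G -> B

Answer: G B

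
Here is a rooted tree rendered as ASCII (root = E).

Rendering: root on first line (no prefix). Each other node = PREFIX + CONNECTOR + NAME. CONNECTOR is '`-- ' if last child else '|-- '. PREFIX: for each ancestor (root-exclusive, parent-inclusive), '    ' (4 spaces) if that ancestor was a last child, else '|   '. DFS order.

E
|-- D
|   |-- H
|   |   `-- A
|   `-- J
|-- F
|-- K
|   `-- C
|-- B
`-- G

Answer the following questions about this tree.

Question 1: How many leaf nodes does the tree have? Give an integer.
Leaves (nodes with no children): A, B, C, F, G, J

Answer: 6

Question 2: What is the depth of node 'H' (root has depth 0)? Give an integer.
Path from root to H: E -> D -> H
Depth = number of edges = 2

Answer: 2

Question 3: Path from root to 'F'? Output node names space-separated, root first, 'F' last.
Walk down from root: E -> F

Answer: E F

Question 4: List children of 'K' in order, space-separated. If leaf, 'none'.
Answer: C

Derivation:
Node K's children (from adjacency): C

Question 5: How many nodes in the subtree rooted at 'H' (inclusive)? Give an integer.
Answer: 2

Derivation:
Subtree rooted at H contains: A, H
Count = 2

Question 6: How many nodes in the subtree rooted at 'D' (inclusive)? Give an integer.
Subtree rooted at D contains: A, D, H, J
Count = 4

Answer: 4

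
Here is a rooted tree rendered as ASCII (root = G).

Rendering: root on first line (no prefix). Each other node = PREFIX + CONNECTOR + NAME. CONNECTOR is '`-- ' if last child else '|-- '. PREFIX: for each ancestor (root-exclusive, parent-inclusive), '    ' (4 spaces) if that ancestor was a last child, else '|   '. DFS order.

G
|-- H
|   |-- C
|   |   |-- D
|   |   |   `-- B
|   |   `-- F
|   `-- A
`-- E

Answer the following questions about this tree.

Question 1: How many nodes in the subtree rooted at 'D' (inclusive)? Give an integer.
Subtree rooted at D contains: B, D
Count = 2

Answer: 2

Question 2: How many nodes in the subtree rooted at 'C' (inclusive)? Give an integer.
Subtree rooted at C contains: B, C, D, F
Count = 4

Answer: 4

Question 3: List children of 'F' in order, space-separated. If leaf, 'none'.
Answer: none

Derivation:
Node F's children (from adjacency): (leaf)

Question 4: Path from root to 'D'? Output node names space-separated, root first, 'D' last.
Walk down from root: G -> H -> C -> D

Answer: G H C D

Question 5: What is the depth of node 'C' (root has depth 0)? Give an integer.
Path from root to C: G -> H -> C
Depth = number of edges = 2

Answer: 2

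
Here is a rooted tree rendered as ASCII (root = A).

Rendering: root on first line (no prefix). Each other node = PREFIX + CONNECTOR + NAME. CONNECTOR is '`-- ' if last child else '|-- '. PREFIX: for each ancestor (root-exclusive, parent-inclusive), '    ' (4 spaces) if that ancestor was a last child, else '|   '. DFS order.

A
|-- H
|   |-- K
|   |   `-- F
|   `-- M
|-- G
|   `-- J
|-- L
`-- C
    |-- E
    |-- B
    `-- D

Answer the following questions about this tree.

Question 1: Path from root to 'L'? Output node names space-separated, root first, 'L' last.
Walk down from root: A -> L

Answer: A L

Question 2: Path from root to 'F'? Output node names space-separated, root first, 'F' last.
Walk down from root: A -> H -> K -> F

Answer: A H K F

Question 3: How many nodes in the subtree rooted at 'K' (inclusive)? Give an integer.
Subtree rooted at K contains: F, K
Count = 2

Answer: 2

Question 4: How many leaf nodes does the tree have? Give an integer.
Leaves (nodes with no children): B, D, E, F, J, L, M

Answer: 7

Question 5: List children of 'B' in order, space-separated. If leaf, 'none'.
Node B's children (from adjacency): (leaf)

Answer: none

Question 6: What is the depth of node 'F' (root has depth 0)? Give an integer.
Answer: 3

Derivation:
Path from root to F: A -> H -> K -> F
Depth = number of edges = 3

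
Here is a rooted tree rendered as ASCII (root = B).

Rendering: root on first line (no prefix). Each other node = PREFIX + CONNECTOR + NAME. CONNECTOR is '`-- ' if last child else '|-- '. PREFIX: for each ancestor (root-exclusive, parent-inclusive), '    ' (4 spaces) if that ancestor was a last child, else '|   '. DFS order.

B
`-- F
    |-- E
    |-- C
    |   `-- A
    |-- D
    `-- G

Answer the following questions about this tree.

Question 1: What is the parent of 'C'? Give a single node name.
Answer: F

Derivation:
Scan adjacency: C appears as child of F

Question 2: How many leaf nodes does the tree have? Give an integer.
Leaves (nodes with no children): A, D, E, G

Answer: 4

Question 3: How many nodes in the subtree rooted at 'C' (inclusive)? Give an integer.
Subtree rooted at C contains: A, C
Count = 2

Answer: 2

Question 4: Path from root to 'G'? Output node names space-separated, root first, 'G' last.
Answer: B F G

Derivation:
Walk down from root: B -> F -> G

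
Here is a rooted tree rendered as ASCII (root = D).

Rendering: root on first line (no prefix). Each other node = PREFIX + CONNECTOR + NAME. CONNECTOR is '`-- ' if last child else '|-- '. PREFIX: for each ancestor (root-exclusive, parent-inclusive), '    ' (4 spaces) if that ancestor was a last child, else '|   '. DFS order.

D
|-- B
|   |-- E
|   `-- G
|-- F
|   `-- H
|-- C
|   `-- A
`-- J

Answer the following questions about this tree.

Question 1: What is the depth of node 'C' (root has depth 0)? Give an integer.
Path from root to C: D -> C
Depth = number of edges = 1

Answer: 1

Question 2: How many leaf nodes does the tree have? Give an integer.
Leaves (nodes with no children): A, E, G, H, J

Answer: 5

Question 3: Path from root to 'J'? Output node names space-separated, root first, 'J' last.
Answer: D J

Derivation:
Walk down from root: D -> J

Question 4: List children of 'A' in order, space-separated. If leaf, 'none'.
Answer: none

Derivation:
Node A's children (from adjacency): (leaf)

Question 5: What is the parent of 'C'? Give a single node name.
Scan adjacency: C appears as child of D

Answer: D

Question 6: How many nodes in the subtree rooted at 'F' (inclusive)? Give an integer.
Answer: 2

Derivation:
Subtree rooted at F contains: F, H
Count = 2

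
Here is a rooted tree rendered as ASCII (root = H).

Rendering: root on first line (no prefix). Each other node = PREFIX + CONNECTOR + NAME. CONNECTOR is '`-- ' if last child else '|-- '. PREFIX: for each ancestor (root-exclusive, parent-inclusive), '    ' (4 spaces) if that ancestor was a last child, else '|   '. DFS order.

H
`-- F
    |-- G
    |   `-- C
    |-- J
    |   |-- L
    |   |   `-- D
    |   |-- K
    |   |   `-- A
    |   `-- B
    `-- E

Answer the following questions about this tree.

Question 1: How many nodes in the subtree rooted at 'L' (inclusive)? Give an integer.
Answer: 2

Derivation:
Subtree rooted at L contains: D, L
Count = 2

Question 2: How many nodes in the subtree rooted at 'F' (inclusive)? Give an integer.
Answer: 10

Derivation:
Subtree rooted at F contains: A, B, C, D, E, F, G, J, K, L
Count = 10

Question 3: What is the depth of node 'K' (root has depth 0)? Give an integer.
Answer: 3

Derivation:
Path from root to K: H -> F -> J -> K
Depth = number of edges = 3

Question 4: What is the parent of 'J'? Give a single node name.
Answer: F

Derivation:
Scan adjacency: J appears as child of F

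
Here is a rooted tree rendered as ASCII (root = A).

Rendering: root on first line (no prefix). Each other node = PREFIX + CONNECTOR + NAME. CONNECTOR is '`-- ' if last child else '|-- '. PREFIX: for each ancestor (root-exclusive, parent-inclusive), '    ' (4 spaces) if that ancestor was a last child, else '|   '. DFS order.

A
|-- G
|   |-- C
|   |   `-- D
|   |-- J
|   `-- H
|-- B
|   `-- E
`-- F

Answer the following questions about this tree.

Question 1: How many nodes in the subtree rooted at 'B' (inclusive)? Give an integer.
Subtree rooted at B contains: B, E
Count = 2

Answer: 2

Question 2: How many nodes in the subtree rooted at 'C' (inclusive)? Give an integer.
Subtree rooted at C contains: C, D
Count = 2

Answer: 2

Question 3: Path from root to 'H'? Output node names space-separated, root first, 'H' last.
Answer: A G H

Derivation:
Walk down from root: A -> G -> H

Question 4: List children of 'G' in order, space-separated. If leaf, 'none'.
Answer: C J H

Derivation:
Node G's children (from adjacency): C, J, H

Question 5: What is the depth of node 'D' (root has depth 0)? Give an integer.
Path from root to D: A -> G -> C -> D
Depth = number of edges = 3

Answer: 3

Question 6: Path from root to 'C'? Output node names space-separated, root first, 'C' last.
Answer: A G C

Derivation:
Walk down from root: A -> G -> C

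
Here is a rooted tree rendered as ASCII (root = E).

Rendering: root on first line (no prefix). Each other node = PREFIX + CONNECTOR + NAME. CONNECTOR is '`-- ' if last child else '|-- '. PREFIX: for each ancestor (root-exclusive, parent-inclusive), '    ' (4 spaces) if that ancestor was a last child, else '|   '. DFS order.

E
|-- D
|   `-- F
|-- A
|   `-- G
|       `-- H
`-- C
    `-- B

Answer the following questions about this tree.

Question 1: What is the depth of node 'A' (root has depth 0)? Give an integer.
Path from root to A: E -> A
Depth = number of edges = 1

Answer: 1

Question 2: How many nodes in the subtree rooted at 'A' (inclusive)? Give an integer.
Subtree rooted at A contains: A, G, H
Count = 3

Answer: 3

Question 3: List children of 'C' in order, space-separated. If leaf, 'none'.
Node C's children (from adjacency): B

Answer: B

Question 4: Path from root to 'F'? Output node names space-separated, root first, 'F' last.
Answer: E D F

Derivation:
Walk down from root: E -> D -> F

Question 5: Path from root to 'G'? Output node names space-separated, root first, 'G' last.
Walk down from root: E -> A -> G

Answer: E A G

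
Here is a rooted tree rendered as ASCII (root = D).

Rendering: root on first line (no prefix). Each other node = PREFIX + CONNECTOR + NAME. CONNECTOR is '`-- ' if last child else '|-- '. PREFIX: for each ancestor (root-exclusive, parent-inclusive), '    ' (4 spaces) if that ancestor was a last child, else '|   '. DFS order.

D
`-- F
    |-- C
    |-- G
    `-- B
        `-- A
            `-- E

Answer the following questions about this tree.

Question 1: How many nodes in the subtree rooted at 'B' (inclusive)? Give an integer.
Answer: 3

Derivation:
Subtree rooted at B contains: A, B, E
Count = 3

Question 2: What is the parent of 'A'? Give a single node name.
Scan adjacency: A appears as child of B

Answer: B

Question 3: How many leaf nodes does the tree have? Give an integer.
Answer: 3

Derivation:
Leaves (nodes with no children): C, E, G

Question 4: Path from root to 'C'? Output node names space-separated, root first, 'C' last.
Answer: D F C

Derivation:
Walk down from root: D -> F -> C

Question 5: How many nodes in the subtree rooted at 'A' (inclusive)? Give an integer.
Subtree rooted at A contains: A, E
Count = 2

Answer: 2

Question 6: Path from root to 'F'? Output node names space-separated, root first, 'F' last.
Walk down from root: D -> F

Answer: D F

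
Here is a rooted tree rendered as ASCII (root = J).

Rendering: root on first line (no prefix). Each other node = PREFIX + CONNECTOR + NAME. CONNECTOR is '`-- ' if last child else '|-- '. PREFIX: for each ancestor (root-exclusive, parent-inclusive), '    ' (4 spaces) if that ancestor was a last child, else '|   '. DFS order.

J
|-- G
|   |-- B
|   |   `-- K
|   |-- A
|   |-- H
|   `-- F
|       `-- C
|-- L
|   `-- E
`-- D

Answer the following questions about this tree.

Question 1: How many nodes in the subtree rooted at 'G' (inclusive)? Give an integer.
Subtree rooted at G contains: A, B, C, F, G, H, K
Count = 7

Answer: 7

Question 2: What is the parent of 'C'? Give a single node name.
Answer: F

Derivation:
Scan adjacency: C appears as child of F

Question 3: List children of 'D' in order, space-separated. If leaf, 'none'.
Answer: none

Derivation:
Node D's children (from adjacency): (leaf)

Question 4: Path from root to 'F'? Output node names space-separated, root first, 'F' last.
Walk down from root: J -> G -> F

Answer: J G F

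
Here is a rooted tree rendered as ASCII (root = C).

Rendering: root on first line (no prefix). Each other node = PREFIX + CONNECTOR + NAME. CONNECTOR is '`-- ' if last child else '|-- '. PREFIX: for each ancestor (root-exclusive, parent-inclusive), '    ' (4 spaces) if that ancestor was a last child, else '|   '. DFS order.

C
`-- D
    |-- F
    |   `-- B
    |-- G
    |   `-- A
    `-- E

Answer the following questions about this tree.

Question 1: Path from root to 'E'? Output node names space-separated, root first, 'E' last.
Walk down from root: C -> D -> E

Answer: C D E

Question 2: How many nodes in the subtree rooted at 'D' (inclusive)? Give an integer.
Subtree rooted at D contains: A, B, D, E, F, G
Count = 6

Answer: 6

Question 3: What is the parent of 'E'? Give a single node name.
Scan adjacency: E appears as child of D

Answer: D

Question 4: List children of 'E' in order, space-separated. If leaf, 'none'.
Answer: none

Derivation:
Node E's children (from adjacency): (leaf)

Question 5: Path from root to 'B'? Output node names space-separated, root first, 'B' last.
Walk down from root: C -> D -> F -> B

Answer: C D F B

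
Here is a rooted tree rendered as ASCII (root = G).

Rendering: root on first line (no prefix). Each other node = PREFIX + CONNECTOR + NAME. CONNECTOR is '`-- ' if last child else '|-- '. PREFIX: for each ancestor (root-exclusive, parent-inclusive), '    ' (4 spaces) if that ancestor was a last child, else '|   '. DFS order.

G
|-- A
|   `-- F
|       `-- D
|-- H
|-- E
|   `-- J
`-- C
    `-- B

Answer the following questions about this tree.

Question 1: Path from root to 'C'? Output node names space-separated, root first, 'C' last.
Answer: G C

Derivation:
Walk down from root: G -> C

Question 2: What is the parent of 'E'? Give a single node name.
Answer: G

Derivation:
Scan adjacency: E appears as child of G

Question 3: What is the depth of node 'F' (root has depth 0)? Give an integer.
Path from root to F: G -> A -> F
Depth = number of edges = 2

Answer: 2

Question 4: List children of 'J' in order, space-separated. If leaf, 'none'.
Answer: none

Derivation:
Node J's children (from adjacency): (leaf)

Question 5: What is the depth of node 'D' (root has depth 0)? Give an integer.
Answer: 3

Derivation:
Path from root to D: G -> A -> F -> D
Depth = number of edges = 3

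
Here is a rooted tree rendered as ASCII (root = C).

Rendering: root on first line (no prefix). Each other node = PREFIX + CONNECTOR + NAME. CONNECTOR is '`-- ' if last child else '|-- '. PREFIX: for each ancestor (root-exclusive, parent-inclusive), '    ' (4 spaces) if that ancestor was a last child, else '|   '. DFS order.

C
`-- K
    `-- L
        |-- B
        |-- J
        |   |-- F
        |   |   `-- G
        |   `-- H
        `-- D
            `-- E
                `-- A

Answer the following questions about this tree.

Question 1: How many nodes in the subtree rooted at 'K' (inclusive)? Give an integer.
Subtree rooted at K contains: A, B, D, E, F, G, H, J, K, L
Count = 10

Answer: 10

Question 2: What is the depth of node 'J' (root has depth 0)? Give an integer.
Answer: 3

Derivation:
Path from root to J: C -> K -> L -> J
Depth = number of edges = 3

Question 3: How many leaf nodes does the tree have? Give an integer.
Answer: 4

Derivation:
Leaves (nodes with no children): A, B, G, H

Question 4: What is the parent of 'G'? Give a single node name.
Answer: F

Derivation:
Scan adjacency: G appears as child of F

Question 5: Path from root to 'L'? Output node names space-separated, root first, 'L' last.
Answer: C K L

Derivation:
Walk down from root: C -> K -> L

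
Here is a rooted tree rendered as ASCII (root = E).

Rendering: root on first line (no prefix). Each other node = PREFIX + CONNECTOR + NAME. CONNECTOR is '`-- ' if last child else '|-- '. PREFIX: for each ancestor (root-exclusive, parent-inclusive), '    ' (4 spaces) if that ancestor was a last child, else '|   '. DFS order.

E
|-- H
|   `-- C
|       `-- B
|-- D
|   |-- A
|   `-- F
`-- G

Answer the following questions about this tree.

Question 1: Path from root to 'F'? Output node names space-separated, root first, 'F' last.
Walk down from root: E -> D -> F

Answer: E D F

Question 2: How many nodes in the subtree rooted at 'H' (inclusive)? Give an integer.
Answer: 3

Derivation:
Subtree rooted at H contains: B, C, H
Count = 3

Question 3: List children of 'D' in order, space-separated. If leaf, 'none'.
Answer: A F

Derivation:
Node D's children (from adjacency): A, F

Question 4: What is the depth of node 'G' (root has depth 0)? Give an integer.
Answer: 1

Derivation:
Path from root to G: E -> G
Depth = number of edges = 1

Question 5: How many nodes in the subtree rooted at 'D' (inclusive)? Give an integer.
Subtree rooted at D contains: A, D, F
Count = 3

Answer: 3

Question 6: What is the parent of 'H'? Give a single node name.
Answer: E

Derivation:
Scan adjacency: H appears as child of E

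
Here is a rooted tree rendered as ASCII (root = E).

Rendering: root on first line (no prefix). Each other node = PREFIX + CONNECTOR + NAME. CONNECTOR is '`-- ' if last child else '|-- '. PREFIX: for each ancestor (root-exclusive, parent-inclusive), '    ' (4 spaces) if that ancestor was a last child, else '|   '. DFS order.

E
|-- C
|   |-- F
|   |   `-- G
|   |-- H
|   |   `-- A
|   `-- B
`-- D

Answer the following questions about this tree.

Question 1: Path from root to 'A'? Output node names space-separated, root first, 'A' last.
Walk down from root: E -> C -> H -> A

Answer: E C H A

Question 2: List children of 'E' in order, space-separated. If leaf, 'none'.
Node E's children (from adjacency): C, D

Answer: C D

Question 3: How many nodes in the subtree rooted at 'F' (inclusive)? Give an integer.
Subtree rooted at F contains: F, G
Count = 2

Answer: 2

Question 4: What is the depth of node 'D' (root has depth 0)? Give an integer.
Path from root to D: E -> D
Depth = number of edges = 1

Answer: 1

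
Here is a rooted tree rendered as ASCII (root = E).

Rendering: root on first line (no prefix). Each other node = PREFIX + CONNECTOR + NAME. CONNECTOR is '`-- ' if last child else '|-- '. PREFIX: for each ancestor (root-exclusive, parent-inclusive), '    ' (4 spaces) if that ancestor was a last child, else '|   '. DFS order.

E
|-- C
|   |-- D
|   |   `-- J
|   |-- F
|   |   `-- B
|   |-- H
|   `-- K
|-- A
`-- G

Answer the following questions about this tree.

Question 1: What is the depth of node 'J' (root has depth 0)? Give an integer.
Path from root to J: E -> C -> D -> J
Depth = number of edges = 3

Answer: 3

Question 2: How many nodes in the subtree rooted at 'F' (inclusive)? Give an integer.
Answer: 2

Derivation:
Subtree rooted at F contains: B, F
Count = 2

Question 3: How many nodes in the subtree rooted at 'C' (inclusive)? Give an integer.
Subtree rooted at C contains: B, C, D, F, H, J, K
Count = 7

Answer: 7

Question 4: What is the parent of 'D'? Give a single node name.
Scan adjacency: D appears as child of C

Answer: C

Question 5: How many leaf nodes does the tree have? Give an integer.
Leaves (nodes with no children): A, B, G, H, J, K

Answer: 6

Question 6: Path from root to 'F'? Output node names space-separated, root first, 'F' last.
Answer: E C F

Derivation:
Walk down from root: E -> C -> F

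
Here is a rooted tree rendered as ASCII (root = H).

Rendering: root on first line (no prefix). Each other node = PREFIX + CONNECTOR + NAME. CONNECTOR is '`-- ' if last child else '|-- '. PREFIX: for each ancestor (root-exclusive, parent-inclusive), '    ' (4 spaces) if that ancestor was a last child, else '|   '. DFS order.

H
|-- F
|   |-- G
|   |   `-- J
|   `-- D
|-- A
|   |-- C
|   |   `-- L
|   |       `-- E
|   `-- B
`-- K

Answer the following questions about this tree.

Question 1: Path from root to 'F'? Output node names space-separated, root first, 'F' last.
Walk down from root: H -> F

Answer: H F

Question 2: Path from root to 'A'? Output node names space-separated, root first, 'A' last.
Walk down from root: H -> A

Answer: H A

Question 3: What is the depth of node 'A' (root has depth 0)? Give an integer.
Answer: 1

Derivation:
Path from root to A: H -> A
Depth = number of edges = 1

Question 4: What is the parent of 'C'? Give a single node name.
Answer: A

Derivation:
Scan adjacency: C appears as child of A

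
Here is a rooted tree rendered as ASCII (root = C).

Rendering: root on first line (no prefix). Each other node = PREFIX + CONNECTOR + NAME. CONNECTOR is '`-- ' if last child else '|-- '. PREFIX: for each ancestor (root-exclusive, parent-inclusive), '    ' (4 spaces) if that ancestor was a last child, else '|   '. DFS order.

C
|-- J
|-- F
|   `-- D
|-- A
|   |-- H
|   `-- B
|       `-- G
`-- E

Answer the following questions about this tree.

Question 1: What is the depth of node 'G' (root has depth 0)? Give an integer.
Path from root to G: C -> A -> B -> G
Depth = number of edges = 3

Answer: 3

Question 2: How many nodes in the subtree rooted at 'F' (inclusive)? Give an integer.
Answer: 2

Derivation:
Subtree rooted at F contains: D, F
Count = 2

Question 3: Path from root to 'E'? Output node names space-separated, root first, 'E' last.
Walk down from root: C -> E

Answer: C E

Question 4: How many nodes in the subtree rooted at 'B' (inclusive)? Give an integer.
Answer: 2

Derivation:
Subtree rooted at B contains: B, G
Count = 2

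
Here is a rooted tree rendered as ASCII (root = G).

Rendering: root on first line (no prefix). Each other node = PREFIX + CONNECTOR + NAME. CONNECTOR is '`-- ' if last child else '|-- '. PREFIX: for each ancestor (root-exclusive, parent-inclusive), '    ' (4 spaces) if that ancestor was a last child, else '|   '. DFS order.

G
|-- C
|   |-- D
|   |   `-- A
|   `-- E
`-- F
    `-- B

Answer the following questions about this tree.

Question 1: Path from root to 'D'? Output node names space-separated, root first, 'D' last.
Answer: G C D

Derivation:
Walk down from root: G -> C -> D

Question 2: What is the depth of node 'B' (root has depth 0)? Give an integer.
Path from root to B: G -> F -> B
Depth = number of edges = 2

Answer: 2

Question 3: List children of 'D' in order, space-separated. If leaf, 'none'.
Answer: A

Derivation:
Node D's children (from adjacency): A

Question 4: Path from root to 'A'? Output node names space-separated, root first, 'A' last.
Answer: G C D A

Derivation:
Walk down from root: G -> C -> D -> A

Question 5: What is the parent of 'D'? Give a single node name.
Scan adjacency: D appears as child of C

Answer: C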